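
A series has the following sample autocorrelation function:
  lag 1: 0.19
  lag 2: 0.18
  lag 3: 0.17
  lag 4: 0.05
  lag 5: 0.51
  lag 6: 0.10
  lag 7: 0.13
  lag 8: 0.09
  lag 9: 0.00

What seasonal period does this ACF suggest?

The largest autocorrelation is r_5 = 0.51; the remaining lags stay at or below 0.19.
The dominant spike at lag 5 indicates a seasonal period of 5.

5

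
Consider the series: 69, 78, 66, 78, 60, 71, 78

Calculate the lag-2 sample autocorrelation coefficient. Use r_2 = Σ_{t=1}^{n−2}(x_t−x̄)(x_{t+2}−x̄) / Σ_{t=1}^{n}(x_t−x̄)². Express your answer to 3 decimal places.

Mean x̄ = (69 + 78 + 66 + 78 + 60 + 71 + 78)/7 = 71.4286
Deviations from mean: -2.4286, 6.5714, -5.4286, 6.5714, -11.4286, -0.4286, 6.5714
Numerator Σ_{t=1}^{5}(x_t−x̄)(x_{t+2}−x̄) = 40.4898
Denominator Σ(x_t−x̄)² = 295.7143
r_2 = 40.4898 / 295.7143 = 0.137

0.137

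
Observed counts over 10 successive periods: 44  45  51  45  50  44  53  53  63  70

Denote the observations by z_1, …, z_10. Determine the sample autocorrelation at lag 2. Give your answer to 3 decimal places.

0.193

Mean z̄ = (44 + 45 + 51 + 45 + 50 + 44 + 53 + 53 + 63 + 70)/10 = 51.8000
Numerator Σ_{t=1}^{8}(z_t−z̄)(z_{t+2}−z̄) = 130.7200
Denominator Σ(z_t−z̄)² = 677.6000
r_2 = 130.7200 / 677.6000 = 0.193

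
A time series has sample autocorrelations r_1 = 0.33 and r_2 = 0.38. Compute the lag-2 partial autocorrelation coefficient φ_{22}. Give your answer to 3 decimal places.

0.304

φ_{22} = (r_2 − r_1²) / (1 − r_1²)
r_1² = (0.33)² = 0.1089
Numerator = 0.38 − 0.1089 = 0.2711; denominator = 1 − 0.1089 = 0.8911
φ_{22} = 0.2711 / 0.8911 = 0.304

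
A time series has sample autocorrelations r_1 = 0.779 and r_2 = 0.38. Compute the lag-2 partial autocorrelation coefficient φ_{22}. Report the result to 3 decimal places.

-0.577

φ_{22} = (r_2 − r_1²) / (1 − r_1²)
r_1² = (0.779)² = 0.606841
Numerator = 0.38 − 0.6068 = -0.2268; denominator = 1 − 0.6068 = 0.3932
φ_{22} = -0.2268 / 0.3932 = -0.577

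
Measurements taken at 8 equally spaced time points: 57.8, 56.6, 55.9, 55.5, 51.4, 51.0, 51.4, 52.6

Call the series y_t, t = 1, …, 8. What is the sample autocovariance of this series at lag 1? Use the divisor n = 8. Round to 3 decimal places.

4.133

Mean ȳ = (57.8 + 56.6 + 55.9 + 55.5 + 51.4 + 51.0 + 51.4 + 52.6)/8 = 54.0250
Deviations: 3.7750, 2.5750, 1.8750, 1.4750, -2.6250, -3.0250, -2.6250, -1.4250
Σ_{t=1}^{7}(y_t−ȳ)(y_{t+1}−ȳ) = 33.0644
γ_1 = 33.0644 / 8 = 4.133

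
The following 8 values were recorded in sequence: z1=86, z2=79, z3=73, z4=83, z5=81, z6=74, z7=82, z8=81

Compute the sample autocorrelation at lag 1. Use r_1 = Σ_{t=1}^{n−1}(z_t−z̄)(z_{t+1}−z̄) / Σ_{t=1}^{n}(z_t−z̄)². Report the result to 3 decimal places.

-0.249

Mean z̄ = (86 + 79 + 73 + 83 + 81 + 74 + 82 + 81)/8 = 79.8750
Deviations from mean: 6.1250, -0.8750, -6.8750, 3.1250, 1.1250, -5.8750, 2.1250, 1.1250
Σ(z_t−z̄)(z_{t+1}−z̄) = (-5.3594) + (6.0156) + (-21.4844) + (3.5156) + (-6.6094) + (-12.4844) + (2.3906) = -34.0156
Denominator Σ(z_t−z̄)² = 136.8750
r_1 = -34.0156 / 136.8750 = -0.249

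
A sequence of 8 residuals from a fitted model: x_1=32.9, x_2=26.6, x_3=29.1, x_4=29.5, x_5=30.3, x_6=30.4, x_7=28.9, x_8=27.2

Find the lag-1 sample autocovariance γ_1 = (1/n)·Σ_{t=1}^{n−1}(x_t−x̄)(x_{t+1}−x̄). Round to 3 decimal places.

Mean x̄ = (32.9 + 26.6 + 29.1 + 29.5 + 30.3 + 30.4 + 28.9 + 27.2)/8 = 29.3625
Σ_{t=1}^{7}(x_t−x̄)(x_{t+1}−x̄) = -7.4614
γ_1 = -7.4614 / 8 = -0.933

-0.933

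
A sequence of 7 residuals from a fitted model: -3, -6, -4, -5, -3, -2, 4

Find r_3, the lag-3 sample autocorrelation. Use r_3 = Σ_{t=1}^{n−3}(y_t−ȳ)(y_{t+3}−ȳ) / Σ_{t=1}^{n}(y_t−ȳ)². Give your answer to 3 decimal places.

Mean ȳ = (-3 − 6 − 4 − 5 − 3 − 2 + 4)/7 = -2.7143
Deviations from mean: -0.2857, -3.2857, -1.2857, -2.2857, -0.2857, 0.7143, 6.7143
Σ(y_t−ȳ)(y_{t+3}−ȳ) = (0.6531) + (0.9388) + (-0.9184) + (-15.3469) = -14.6735
Denominator Σ(y_t−ȳ)² = 63.4286
r_3 = -14.6735 / 63.4286 = -0.231

-0.231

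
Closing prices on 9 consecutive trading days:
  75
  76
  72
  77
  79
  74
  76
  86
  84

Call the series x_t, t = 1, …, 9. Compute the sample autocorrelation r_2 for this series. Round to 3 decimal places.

-0.190

Mean x̄ = (75 + 76 + 72 + 77 + 79 + 74 + 76 + 86 + 84)/9 = 77.6667
Numerator Σ_{t=1}^{7}(x_t−x̄)(x_{t+2}−x̄) = -32.2222
Denominator Σ(x_t−x̄)² = 170.0000
r_2 = -32.2222 / 170.0000 = -0.190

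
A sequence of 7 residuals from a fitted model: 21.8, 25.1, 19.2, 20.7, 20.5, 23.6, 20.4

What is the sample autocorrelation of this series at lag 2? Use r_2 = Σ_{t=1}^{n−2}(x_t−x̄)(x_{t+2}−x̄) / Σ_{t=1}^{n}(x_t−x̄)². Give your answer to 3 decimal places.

-0.055

Mean x̄ = (21.8 + 25.1 + 19.2 + 20.7 + 20.5 + 23.6 + 20.4)/7 = 21.6143
Σ(x_t−x̄)(x_{t+2}−x̄) = (-0.4484) + (-3.1869) + (2.6902) + (-1.8155) + (1.3531) = -1.4076
Denominator Σ(x_t−x̄)² = 25.5086
r_2 = -1.4076 / 25.5086 = -0.055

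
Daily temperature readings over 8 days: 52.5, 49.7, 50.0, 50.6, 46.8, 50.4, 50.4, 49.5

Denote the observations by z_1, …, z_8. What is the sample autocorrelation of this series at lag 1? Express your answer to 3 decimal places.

-0.229

Mean z̄ = (52.5 + 49.7 + 50.0 + 50.6 + 46.8 + 50.4 + 50.4 + 49.5)/8 = 49.9875
Deviations from mean: 2.5125, -0.2875, 0.0125, 0.6125, -3.1875, 0.4125, 0.4125, -0.4875
Σ(z_t−z̄)(z_{t+1}−z̄) = (-0.7223) + (-0.0036) + (0.0077) + (-1.9523) + (-1.3148) + (0.1702) + (-0.2011) = -4.0164
Denominator Σ(z_t−z̄)² = 17.5088
r_1 = -4.0164 / 17.5088 = -0.229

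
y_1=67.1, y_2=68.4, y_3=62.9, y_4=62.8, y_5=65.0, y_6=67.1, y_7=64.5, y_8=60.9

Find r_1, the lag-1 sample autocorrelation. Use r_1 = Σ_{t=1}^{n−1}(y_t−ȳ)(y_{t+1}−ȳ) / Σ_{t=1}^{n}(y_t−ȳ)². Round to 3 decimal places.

Mean ȳ = (67.1 + 68.4 + 62.9 + 62.8 + 65.0 + 67.1 + 64.5 + 60.9)/8 = 64.8375
Deviations from mean: 2.2625, 3.5625, -1.9375, -2.0375, 0.1625, 2.2625, -0.3375, -3.9375
Σ(y_t−ȳ)(y_{t+1}−ȳ) = (8.0602) + (-6.9023) + (3.9477) + (-0.3311) + (0.3677) + (-0.7636) + (1.3289) = 5.7073
Denominator Σ(y_t−ȳ)² = 46.4788
r_1 = 5.7073 / 46.4788 = 0.123

0.123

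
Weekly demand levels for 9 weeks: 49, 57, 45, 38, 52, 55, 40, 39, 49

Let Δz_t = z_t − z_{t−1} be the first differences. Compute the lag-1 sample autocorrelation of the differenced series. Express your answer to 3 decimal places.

First differences Δz: 8, -12, -7, 14, 3, -15, -1, 10
Mean of differences = 0.0000
Numerator Σ(Δz_t−Δz̄)(Δz_{t+1}−Δz̄) = -108.0000
Denominator Σ(Δz_t−Δz̄)² = 788.0000
r_1(Δz) = -108.0000 / 788.0000 = -0.137

-0.137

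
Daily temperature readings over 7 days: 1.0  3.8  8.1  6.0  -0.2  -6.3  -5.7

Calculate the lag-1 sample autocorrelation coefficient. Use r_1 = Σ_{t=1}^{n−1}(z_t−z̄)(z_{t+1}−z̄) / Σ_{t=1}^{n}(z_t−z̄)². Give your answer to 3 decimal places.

0.587

Mean z̄ = (1.0 + 3.8 + 8.1 + 6.0 − 0.2 − 6.3 − 5.7)/7 = 0.9571
Deviations from mean: 0.0429, 2.8429, 7.1429, 5.0429, -1.1571, -7.2571, -6.6571
Σ(z_t−z̄)(z_{t+1}−z̄) = (0.1218) + (20.3061) + (36.0204) + (-5.8353) + (8.3976) + (48.3118) = 107.3224
Denominator Σ(z_t−z̄)² = 182.8571
r_1 = 107.3224 / 182.8571 = 0.587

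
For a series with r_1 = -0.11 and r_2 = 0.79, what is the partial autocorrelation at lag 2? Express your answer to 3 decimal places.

0.787

φ_{22} = (r_2 − r_1²) / (1 − r_1²)
r_1² = (-0.11)² = 0.0121
Numerator = 0.79 − 0.0121 = 0.7779; denominator = 1 − 0.0121 = 0.9879
φ_{22} = 0.7779 / 0.9879 = 0.787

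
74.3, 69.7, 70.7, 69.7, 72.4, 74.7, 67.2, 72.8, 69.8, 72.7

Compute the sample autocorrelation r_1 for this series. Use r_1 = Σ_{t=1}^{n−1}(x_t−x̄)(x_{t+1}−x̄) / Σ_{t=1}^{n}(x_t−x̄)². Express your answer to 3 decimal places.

Mean x̄ = (74.3 + 69.7 + 70.7 + 69.7 + 72.4 + 74.7 + 67.2 + 72.8 + 69.8 + 72.7)/10 = 71.4000
Numerator Σ_{t=1}^{9}(x_t−x̄)(x_{t+1}−x̄) = -25.0100
Denominator Σ(x_t−x̄)² = 50.4200
r_1 = -25.0100 / 50.4200 = -0.496

-0.496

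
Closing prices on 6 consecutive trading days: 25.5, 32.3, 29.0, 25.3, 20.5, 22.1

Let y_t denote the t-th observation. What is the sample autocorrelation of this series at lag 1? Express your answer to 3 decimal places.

0.418

Mean ȳ = (25.5 + 32.3 + 29.0 + 25.3 + 20.5 + 22.1)/6 = 25.7833
Deviations from mean: -0.2833, 6.5167, 3.2167, -0.4833, -5.2833, -3.6833
Numerator Σ_{t=1}^{5}(y_t−ȳ)(y_{t+1}−ȳ) = 39.5747
Denominator Σ(y_t−ȳ)² = 94.6083
r_1 = 39.5747 / 94.6083 = 0.418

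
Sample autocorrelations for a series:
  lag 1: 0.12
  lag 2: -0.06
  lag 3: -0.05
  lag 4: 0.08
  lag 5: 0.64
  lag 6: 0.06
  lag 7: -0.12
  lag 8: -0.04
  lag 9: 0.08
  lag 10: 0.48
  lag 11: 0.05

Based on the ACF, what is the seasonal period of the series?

The largest autocorrelation is r_5 = 0.64, with a weaker echo at lag 10 (0.48); the remaining lags stay at or below 0.12.
The dominant spike at lag 5 indicates a seasonal period of 5.

5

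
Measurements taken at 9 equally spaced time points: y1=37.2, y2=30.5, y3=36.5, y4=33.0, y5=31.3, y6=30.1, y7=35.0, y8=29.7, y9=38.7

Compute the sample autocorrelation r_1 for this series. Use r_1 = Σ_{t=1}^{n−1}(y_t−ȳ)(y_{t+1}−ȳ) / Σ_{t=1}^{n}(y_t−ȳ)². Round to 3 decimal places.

Mean ȳ = (37.2 + 30.5 + 36.5 + 33.0 + 31.3 + 30.1 + 35.0 + 29.7 + 38.7)/9 = 33.5556
Numerator Σ_{t=1}^{8}(y_t−ȳ)(y_{t+1}−ȳ) = -43.1164
Denominator Σ(y_t−ȳ)² = 92.0422
r_1 = -43.1164 / 92.0422 = -0.468

-0.468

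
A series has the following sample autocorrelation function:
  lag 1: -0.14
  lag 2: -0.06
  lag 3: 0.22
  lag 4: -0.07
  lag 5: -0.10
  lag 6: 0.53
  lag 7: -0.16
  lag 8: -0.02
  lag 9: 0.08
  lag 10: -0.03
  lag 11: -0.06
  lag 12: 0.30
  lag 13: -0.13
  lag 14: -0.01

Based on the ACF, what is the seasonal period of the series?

6

The largest autocorrelation is r_6 = 0.53, with a weaker echo at lag 12 (0.30); the remaining lags stay at or below 0.22.
The dominant spike at lag 6 indicates a seasonal period of 6.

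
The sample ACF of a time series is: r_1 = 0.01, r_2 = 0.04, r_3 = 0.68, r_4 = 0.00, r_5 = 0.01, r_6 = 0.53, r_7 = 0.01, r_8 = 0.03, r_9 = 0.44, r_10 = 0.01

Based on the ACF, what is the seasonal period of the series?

The largest autocorrelation is r_3 = 0.68, with weaker echoes at lags 6 (0.53) and 9 (0.44); the remaining lags stay at or below 0.04.
The dominant spike at lag 3 indicates a seasonal period of 3.

3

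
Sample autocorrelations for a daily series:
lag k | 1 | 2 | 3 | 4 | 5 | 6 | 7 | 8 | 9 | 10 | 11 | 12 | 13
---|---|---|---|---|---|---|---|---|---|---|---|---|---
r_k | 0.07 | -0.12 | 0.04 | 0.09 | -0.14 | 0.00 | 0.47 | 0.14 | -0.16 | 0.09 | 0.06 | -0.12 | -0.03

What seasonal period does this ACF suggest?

7

The largest autocorrelation is r_7 = 0.47; the remaining lags stay at or below 0.14.
The dominant spike at lag 7 indicates a seasonal period of 7.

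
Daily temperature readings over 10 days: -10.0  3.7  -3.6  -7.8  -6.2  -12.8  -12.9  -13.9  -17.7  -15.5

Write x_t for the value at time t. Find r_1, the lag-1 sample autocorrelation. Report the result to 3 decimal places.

0.512

Mean x̄ = (-10.0 + 3.7 − 3.6 − 7.8 − 6.2 − 12.8 − 12.9 − 13.9 − 17.7 − 15.5)/10 = -9.6700
Numerator Σ_{t=1}^{9}(x_t−x̄)(x_{t+1}−x̄) = 188.2771
Denominator Σ(x_t−x̄)² = 367.8410
r_1 = 188.2771 / 367.8410 = 0.512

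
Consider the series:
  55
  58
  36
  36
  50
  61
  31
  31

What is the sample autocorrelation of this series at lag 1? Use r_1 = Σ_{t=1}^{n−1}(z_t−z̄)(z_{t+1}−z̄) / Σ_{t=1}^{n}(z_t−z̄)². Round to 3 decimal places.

0.092

Mean z̄ = (55 + 58 + 36 + 36 + 50 + 61 + 31 + 31)/8 = 44.7500
Deviations from mean: 10.2500, 13.2500, -8.7500, -8.7500, 5.2500, 16.2500, -13.7500, -13.7500
Σ(z_t−z̄)(z_{t+1}−z̄) = (135.8125) + (-115.9375) + (76.5625) + (-45.9375) + (85.3125) + (-223.4375) + (189.0625) = 101.4375
Denominator Σ(z_t−z̄)² = 1103.5000
r_1 = 101.4375 / 1103.5000 = 0.092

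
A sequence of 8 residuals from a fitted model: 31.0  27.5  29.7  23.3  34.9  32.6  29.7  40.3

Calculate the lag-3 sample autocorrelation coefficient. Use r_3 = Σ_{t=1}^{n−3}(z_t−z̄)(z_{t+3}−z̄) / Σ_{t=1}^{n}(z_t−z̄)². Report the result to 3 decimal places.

0.173

Mean z̄ = (31.0 + 27.5 + 29.7 + 23.3 + 34.9 + 32.6 + 29.7 + 40.3)/8 = 31.1250
Deviations from mean: -0.1250, -3.6250, -1.4250, -7.8250, 3.7750, 1.4750, -1.4250, 9.1750
Σ(z_t−z̄)(z_{t+3}−z̄) = (0.9781) + (-13.6844) + (-2.1019) + (11.1506) + (34.6356) = 30.9781
Denominator Σ(z_t−z̄)² = 179.0550
r_3 = 30.9781 / 179.0550 = 0.173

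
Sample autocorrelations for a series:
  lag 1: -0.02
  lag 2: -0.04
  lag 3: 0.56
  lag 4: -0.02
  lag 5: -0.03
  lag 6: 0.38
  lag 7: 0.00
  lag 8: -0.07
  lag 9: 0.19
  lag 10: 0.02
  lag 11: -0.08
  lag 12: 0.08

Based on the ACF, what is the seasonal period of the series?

3

The largest autocorrelation is r_3 = 0.56, with weaker echoes at lags 6 (0.38) and 9 (0.19); the remaining lags stay at or below 0.08.
The dominant spike at lag 3 indicates a seasonal period of 3.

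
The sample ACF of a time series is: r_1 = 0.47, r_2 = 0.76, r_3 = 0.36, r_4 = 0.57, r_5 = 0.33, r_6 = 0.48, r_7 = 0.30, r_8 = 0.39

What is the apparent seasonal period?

The largest autocorrelation is r_2 = 0.76, with weaker echoes at lags 4 (0.57) and 6 (0.48); the remaining lags stay at or below 0.47.
The dominant spike at lag 2 indicates a seasonal period of 2.

2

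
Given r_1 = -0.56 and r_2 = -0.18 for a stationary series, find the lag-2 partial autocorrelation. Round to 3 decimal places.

φ_{22} = (r_2 − r_1²) / (1 − r_1²)
r_1² = (-0.56)² = 0.3136
Numerator = -0.18 − 0.3136 = -0.4936; denominator = 1 − 0.3136 = 0.6864
φ_{22} = -0.4936 / 0.6864 = -0.719

-0.719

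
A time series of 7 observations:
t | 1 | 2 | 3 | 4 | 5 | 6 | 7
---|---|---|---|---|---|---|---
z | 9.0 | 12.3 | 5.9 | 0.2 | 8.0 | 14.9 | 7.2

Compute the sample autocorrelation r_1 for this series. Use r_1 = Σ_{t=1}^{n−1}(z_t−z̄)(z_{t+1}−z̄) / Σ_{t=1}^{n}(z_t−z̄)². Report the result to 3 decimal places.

0.044

Mean z̄ = (9.0 + 12.3 + 5.9 + 0.2 + 8.0 + 14.9 + 7.2)/7 = 8.2143
Deviations from mean: 0.7857, 4.0857, -2.3143, -8.0143, -0.2143, 6.6857, -1.0143
Numerator Σ_{t=1}^{6}(z_t−z̄)(z_{t+1}−z̄) = 5.8055
Denominator Σ(z_t−z̄)² = 132.6686
r_1 = 5.8055 / 132.6686 = 0.044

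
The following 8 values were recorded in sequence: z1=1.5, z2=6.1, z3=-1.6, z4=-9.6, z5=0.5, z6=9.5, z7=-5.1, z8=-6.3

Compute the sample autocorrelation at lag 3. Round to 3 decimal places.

Mean z̄ = (1.5 + 6.1 − 1.6 − 9.6 + 0.5 + 9.5 − 5.1 − 6.3)/8 = -0.6250
Σ(z_t−z̄)(z_{t+3}−z̄) = (-19.0719) + (7.5656) + (-9.8719) + (40.1631) + (-6.3844) = 12.4006
Denominator Σ(z_t−z̄)² = 287.2550
r_3 = 12.4006 / 287.2550 = 0.043

0.043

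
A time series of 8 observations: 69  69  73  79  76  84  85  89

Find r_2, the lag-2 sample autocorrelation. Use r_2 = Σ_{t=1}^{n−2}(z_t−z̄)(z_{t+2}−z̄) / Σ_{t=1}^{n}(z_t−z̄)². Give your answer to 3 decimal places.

Mean z̄ = (69 + 69 + 73 + 79 + 76 + 84 + 85 + 89)/8 = 78.0000
Deviations from mean: -9.0000, -9.0000, -5.0000, 1.0000, -2.0000, 6.0000, 7.0000, 11.0000
Σ(z_t−z̄)(z_{t+2}−z̄) = (45.0000) + (-9.0000) + (10.0000) + (6.0000) + (-14.0000) + (66.0000) = 104.0000
Denominator Σ(z_t−z̄)² = 398.0000
r_2 = 104.0000 / 398.0000 = 0.261

0.261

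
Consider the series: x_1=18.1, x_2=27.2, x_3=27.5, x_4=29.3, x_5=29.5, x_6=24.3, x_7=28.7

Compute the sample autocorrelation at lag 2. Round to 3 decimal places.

-0.022

Mean x̄ = (18.1 + 27.2 + 27.5 + 29.3 + 29.5 + 24.3 + 28.7)/7 = 26.3714
Numerator Σ_{t=1}^{5}(x_t−x̄)(x_{t+2}−x̄) = -2.1588
Denominator Σ(x_t−x̄)² = 98.4543
r_2 = -2.1588 / 98.4543 = -0.022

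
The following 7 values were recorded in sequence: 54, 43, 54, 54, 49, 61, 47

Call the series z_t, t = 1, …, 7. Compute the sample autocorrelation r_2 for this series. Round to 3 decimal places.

0.063

Mean z̄ = (54 + 43 + 54 + 54 + 49 + 61 + 47)/7 = 51.7143
Deviations from mean: 2.2857, -8.7143, 2.2857, 2.2857, -2.7143, 9.2857, -4.7143
Σ(z_t−z̄)(z_{t+2}−z̄) = (5.2245) + (-19.9184) + (-6.2041) + (21.2245) + (12.7959) = 13.1224
Denominator Σ(z_t−z̄)² = 207.4286
r_2 = 13.1224 / 207.4286 = 0.063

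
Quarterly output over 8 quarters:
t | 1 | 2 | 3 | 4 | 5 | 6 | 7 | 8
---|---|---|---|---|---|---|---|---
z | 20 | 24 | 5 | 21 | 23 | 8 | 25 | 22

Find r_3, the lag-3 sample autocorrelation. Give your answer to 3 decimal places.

0.498

Mean z̄ = (20 + 24 + 5 + 21 + 23 + 8 + 25 + 22)/8 = 18.5000
Deviations from mean: 1.5000, 5.5000, -13.5000, 2.5000, 4.5000, -10.5000, 6.5000, 3.5000
Σ(z_t−z̄)(z_{t+3}−z̄) = (3.7500) + (24.7500) + (141.7500) + (16.2500) + (15.7500) = 202.2500
Denominator Σ(z_t−z̄)² = 406.0000
r_3 = 202.2500 / 406.0000 = 0.498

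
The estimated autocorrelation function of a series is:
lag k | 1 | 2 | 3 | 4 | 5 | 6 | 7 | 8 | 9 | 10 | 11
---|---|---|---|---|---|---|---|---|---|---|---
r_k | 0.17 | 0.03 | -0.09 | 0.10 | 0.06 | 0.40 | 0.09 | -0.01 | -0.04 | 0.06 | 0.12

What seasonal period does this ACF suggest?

6

The largest autocorrelation is r_6 = 0.40; the remaining lags stay at or below 0.17.
The dominant spike at lag 6 indicates a seasonal period of 6.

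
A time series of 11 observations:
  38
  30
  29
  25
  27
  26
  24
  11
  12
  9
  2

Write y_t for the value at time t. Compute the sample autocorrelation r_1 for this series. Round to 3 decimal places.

Mean ȳ = (38 + 30 + 29 + 25 + 27 + 26 + 24 + 11 + 12 + 9 + 2)/11 = 21.1818
Numerator Σ_{t=1}^{10}(y_t−ȳ)(y_{t+1}−ȳ) = 721.2397
Denominator Σ(y_t−ȳ)² = 1205.6364
r_1 = 721.2397 / 1205.6364 = 0.598

0.598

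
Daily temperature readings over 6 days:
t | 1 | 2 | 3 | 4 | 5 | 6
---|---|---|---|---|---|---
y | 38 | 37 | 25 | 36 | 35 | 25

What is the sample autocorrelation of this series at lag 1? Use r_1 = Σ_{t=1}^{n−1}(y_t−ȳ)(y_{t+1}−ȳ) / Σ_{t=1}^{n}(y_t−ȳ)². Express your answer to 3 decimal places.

Mean ȳ = (38 + 37 + 25 + 36 + 35 + 25)/6 = 32.6667
Numerator Σ_{t=1}^{5}(y_t−ȳ)(y_{t+1}−ȳ) = -45.7778
Denominator Σ(y_t−ȳ)² = 181.3333
r_1 = -45.7778 / 181.3333 = -0.252

-0.252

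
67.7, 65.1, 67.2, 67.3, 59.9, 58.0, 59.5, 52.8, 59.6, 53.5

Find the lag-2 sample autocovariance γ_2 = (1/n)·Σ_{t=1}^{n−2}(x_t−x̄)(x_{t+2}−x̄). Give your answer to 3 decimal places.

13.157

Mean x̄ = (67.7 + 65.1 + 67.2 + 67.3 + 59.9 + 58.0 + 59.5 + 52.8 + 59.6 + 53.5)/10 = 61.0600
Σ_{t=1}^{8}(x_t−x̄)(x_{t+2}−x̄) = 131.5708
γ_2 = 131.5708 / 10 = 13.157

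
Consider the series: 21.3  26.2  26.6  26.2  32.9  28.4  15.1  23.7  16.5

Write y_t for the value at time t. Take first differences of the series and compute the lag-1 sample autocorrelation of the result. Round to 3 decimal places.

First differences Δy: 4.9, 0.4, -0.4, 6.7, -4.5, -13.3, 8.6, -7.2
Mean of differences = -0.6000
Numerator Σ(Δy_t−Δȳ)(Δy_{t+1}−Δȳ) = -149.3400
Denominator Σ(Δy_t−Δȳ)² = 389.2800
r_1(Δy) = -149.3400 / 389.2800 = -0.384

-0.384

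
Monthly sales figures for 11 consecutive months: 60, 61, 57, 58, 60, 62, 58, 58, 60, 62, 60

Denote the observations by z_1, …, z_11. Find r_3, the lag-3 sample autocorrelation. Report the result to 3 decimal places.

-0.275

Mean z̄ = (60 + 61 + 57 + 58 + 60 + 62 + 58 + 58 + 60 + 62 + 60)/11 = 59.6364
Numerator Σ_{t=1}^{8}(z_t−z̄)(z_{t+3}−z̄) = -7.8512
Denominator Σ(z_t−z̄)² = 28.5455
r_3 = -7.8512 / 28.5455 = -0.275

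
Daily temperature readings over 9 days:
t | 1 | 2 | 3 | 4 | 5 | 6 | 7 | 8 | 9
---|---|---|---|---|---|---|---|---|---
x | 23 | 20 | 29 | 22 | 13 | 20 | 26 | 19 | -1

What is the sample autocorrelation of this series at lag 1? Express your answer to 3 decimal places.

0.044

Mean x̄ = (23 + 20 + 29 + 22 + 13 + 20 + 26 + 19 − 1)/9 = 19.0000
Numerator Σ_{t=1}^{8}(x_t−x̄)(x_{t+1}−x̄) = 27.0000
Denominator Σ(x_t−x̄)² = 612.0000
r_1 = 27.0000 / 612.0000 = 0.044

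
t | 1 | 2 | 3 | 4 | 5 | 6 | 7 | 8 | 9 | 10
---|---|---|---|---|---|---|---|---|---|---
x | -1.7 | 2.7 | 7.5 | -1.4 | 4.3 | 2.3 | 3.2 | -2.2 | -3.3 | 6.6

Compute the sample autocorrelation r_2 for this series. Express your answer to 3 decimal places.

-0.271

Mean x̄ = (-1.7 + 2.7 + 7.5 − 1.4 + 4.3 + 2.3 + 3.2 − 2.2 − 3.3 + 6.6)/10 = 1.8000
Numerator Σ_{t=1}^{8}(x_t−x̄)(x_{t+2}−x̄) = -35.0200
Denominator Σ(x_t−x̄)² = 129.3000
r_2 = -35.0200 / 129.3000 = -0.271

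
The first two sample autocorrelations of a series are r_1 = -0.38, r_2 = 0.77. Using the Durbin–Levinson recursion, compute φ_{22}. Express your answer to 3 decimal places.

φ_{22} = (r_2 − r_1²) / (1 − r_1²)
r_1² = (-0.38)² = 0.1444
Numerator = 0.77 − 0.1444 = 0.6256; denominator = 1 − 0.1444 = 0.8556
φ_{22} = 0.6256 / 0.8556 = 0.731

0.731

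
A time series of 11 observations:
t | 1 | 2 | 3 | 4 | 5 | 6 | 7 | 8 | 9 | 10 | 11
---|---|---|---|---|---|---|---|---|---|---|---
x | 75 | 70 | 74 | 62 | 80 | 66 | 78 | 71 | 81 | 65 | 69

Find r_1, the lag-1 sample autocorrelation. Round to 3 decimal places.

Mean x̄ = (75 + 70 + 74 + 62 + 80 + 66 + 78 + 71 + 81 + 65 + 69)/11 = 71.9091
Numerator Σ_{t=1}^{10}(x_t−x̄)(x_{t+1}−x̄) = -251.0992
Denominator Σ(x_t−x̄)² = 392.9091
r_1 = -251.0992 / 392.9091 = -0.639

-0.639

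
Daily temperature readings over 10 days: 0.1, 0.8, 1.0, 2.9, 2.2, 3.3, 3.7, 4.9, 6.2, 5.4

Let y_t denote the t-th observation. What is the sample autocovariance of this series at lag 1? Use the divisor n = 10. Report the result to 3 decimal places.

2.607

Mean ȳ = (0.1 + 0.8 + 1.0 + 2.9 + 2.2 + 3.3 + 3.7 + 4.9 + 6.2 + 5.4)/10 = 3.0500
Σ_{t=1}^{9}(y_t−ȳ)(y_{t+1}−ȳ) = 26.0675
γ_1 = 26.0675 / 10 = 2.607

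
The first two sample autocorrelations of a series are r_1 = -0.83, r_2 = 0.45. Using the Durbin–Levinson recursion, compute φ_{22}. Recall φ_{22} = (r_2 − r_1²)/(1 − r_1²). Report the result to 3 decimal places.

φ_{22} = (r_2 − r_1²) / (1 − r_1²)
r_1² = (-0.83)² = 0.6889
Numerator = 0.45 − 0.6889 = -0.2389; denominator = 1 − 0.6889 = 0.3111
φ_{22} = -0.2389 / 0.3111 = -0.768

-0.768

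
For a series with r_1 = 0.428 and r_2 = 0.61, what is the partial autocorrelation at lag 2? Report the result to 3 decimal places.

φ_{22} = (r_2 − r_1²) / (1 − r_1²)
r_1² = (0.428)² = 0.183184
Numerator = 0.61 − 0.1832 = 0.4268; denominator = 1 − 0.1832 = 0.8168
φ_{22} = 0.4268 / 0.8168 = 0.523

0.523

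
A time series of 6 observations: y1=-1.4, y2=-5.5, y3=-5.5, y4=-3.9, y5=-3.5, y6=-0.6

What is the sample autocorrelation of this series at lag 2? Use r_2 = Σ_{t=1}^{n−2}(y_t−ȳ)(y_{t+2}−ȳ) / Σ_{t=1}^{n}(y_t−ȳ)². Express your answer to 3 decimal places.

-0.207

Mean ȳ = (-1.4 − 5.5 − 5.5 − 3.9 − 3.5 − 0.6)/6 = -3.4000
Deviations from mean: 2.0000, -2.1000, -2.1000, -0.5000, -0.1000, 2.8000
Σ(y_t−ȳ)(y_{t+2}−ȳ) = (-4.2000) + (1.0500) + (0.2100) + (-1.4000) = -4.3400
Denominator Σ(y_t−ȳ)² = 20.9200
r_2 = -4.3400 / 20.9200 = -0.207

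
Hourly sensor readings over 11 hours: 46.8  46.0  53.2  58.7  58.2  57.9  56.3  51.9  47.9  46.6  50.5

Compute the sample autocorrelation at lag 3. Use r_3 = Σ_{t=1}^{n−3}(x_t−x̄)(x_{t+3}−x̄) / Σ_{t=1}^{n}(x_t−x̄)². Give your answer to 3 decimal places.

-0.355

Mean x̄ = (46.8 + 46.0 + 53.2 + 58.7 + 58.2 + 57.9 + 56.3 + 51.9 + 47.9 + 46.6 + 50.5)/11 = 52.1818
Numerator Σ_{t=1}^{8}(x_t−x̄)(x_{t+3}−x̄) = -88.3110
Denominator Σ(x_t−x̄)² = 248.9764
r_3 = -88.3110 / 248.9764 = -0.355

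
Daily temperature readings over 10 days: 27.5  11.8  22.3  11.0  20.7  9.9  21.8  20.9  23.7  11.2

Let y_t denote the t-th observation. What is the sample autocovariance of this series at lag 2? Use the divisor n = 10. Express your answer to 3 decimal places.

Mean ȳ = (27.5 + 11.8 + 22.3 + 11.0 + 20.7 + 9.9 + 21.8 + 20.9 + 23.7 + 11.2)/10 = 18.0800
Σ_{t=1}^{8}(y_t−ȳ)(y_{t+2}−ȳ) = 141.3692
γ_2 = 141.3692 / 10 = 14.137

14.137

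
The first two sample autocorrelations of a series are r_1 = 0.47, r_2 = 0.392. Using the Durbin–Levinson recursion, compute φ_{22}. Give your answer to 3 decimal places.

φ_{22} = (r_2 − r_1²) / (1 − r_1²)
r_1² = (0.47)² = 0.2209
Numerator = 0.392 − 0.2209 = 0.1711; denominator = 1 − 0.2209 = 0.7791
φ_{22} = 0.1711 / 0.7791 = 0.220

0.220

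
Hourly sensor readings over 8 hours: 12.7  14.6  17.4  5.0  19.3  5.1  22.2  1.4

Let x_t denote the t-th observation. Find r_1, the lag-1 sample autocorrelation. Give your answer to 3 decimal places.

-0.757

Mean x̄ = (12.7 + 14.6 + 17.4 + 5.0 + 19.3 + 5.1 + 22.2 + 1.4)/8 = 12.2125
Deviations from mean: 0.4875, 2.3875, 5.1875, -7.2125, 7.0875, -7.1125, 9.9875, -10.8125
Σ(x_t−x̄)(x_{t+1}−x̄) = (1.1639) + (12.3852) + (-37.4148) + (-51.1186) + (-50.4098) + (-71.0361) + (-107.9898) = -304.4202
Denominator Σ(x_t−x̄)² = 402.3488
r_1 = -304.4202 / 402.3488 = -0.757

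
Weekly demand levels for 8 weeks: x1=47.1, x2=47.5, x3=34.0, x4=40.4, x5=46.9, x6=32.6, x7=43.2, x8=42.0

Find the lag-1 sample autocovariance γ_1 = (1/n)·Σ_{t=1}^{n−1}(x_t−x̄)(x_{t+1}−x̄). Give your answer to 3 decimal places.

Mean x̄ = (47.1 + 47.5 + 34.0 + 40.4 + 46.9 + 32.6 + 43.2 + 42.0)/8 = 41.7125
Deviations: 5.3875, 5.7875, -7.7125, -1.3125, 5.1875, -9.1125, 1.4875, 0.2875
Σ_{t=1}^{7}(x_t−x̄)(x_{t+1}−x̄) = -70.5402
γ_1 = -70.5402 / 8 = -8.818

-8.818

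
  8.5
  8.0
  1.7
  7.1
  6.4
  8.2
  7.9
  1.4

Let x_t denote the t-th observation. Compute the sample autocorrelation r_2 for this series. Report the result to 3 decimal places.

-0.288

Mean x̄ = (8.5 + 8.0 + 1.7 + 7.1 + 6.4 + 8.2 + 7.9 + 1.4)/8 = 6.1500
Deviations from mean: 2.3500, 1.8500, -4.4500, 0.9500, 0.2500, 2.0500, 1.7500, -4.7500
Σ(x_t−x̄)(x_{t+2}−x̄) = (-10.4575) + (1.7575) + (-1.1125) + (1.9475) + (0.4375) + (-9.7375) = -17.1650
Denominator Σ(x_t−x̄)² = 59.5400
r_2 = -17.1650 / 59.5400 = -0.288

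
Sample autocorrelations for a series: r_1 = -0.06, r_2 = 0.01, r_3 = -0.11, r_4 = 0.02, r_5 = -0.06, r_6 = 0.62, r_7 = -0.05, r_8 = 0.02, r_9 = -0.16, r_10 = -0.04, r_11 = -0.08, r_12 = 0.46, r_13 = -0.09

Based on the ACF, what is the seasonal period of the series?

6

The largest autocorrelation is r_6 = 0.62, with a weaker echo at lag 12 (0.46); the remaining lags stay at or below 0.02.
The dominant spike at lag 6 indicates a seasonal period of 6.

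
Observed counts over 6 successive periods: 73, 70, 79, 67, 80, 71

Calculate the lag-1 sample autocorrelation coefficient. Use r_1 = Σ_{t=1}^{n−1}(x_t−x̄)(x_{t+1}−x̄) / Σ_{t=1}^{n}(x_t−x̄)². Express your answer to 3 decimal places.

Mean x̄ = (73 + 70 + 79 + 67 + 80 + 71)/6 = 73.3333
Deviations from mean: -0.3333, -3.3333, 5.6667, -6.3333, 6.6667, -2.3333
Σ(x_t−x̄)(x_{t+1}−x̄) = (1.1111) + (-18.8889) + (-35.8889) + (-42.2222) + (-15.5556) = -111.4444
Denominator Σ(x_t−x̄)² = 133.3333
r_1 = -111.4444 / 133.3333 = -0.836

-0.836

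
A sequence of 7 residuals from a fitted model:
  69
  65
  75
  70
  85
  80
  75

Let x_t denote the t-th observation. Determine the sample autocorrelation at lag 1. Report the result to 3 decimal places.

Mean x̄ = (69 + 65 + 75 + 70 + 85 + 80 + 75)/7 = 74.1429
Deviations from mean: -5.1429, -9.1429, 0.8571, -4.1429, 10.8571, 5.8571, 0.8571
Σ(x_t−x̄)(x_{t+1}−x̄) = (47.0204) + (-7.8367) + (-3.5510) + (-44.9796) + (63.5918) + (5.0204) = 59.2653
Denominator Σ(x_t−x̄)² = 280.8571
r_1 = 59.2653 / 280.8571 = 0.211

0.211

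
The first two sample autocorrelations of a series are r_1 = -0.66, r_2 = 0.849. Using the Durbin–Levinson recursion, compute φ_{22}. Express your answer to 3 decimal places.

0.732

φ_{22} = (r_2 − r_1²) / (1 − r_1²)
r_1² = (-0.66)² = 0.4356
Numerator = 0.849 − 0.4356 = 0.4134; denominator = 1 − 0.4356 = 0.5644
φ_{22} = 0.4134 / 0.5644 = 0.732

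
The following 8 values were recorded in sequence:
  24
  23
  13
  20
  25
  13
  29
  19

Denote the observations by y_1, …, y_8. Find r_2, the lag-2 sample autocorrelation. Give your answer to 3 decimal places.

-0.024

Mean ȳ = (24 + 23 + 13 + 20 + 25 + 13 + 29 + 19)/8 = 20.7500
Deviations from mean: 3.2500, 2.2500, -7.7500, -0.7500, 4.2500, -7.7500, 8.2500, -1.7500
Numerator Σ_{t=1}^{6}(y_t−ȳ)(y_{t+2}−ȳ) = -5.3750
Denominator Σ(y_t−ȳ)² = 225.5000
r_2 = -5.3750 / 225.5000 = -0.024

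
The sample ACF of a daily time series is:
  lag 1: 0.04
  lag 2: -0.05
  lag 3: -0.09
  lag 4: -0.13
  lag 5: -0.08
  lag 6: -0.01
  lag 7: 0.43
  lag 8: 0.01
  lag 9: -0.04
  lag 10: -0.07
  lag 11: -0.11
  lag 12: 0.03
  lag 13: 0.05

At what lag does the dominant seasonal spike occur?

7

The largest autocorrelation is r_7 = 0.43; the remaining lags stay at or below 0.05.
The dominant spike at lag 7 indicates a seasonal period of 7.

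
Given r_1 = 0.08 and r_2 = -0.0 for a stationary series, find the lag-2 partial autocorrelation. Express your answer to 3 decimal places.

-0.006

φ_{22} = (r_2 − r_1²) / (1 − r_1²)
r_1² = (0.08)² = 0.0064
Numerator = -0.0 − 0.0064 = -0.0064; denominator = 1 − 0.0064 = 0.9936
φ_{22} = -0.0064 / 0.9936 = -0.006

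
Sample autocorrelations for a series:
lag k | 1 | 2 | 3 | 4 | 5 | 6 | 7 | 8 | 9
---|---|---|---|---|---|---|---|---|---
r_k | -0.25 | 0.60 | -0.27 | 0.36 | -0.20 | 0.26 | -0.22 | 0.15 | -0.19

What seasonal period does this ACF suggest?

The largest autocorrelation is r_2 = 0.60, with weaker echoes at lags 4 (0.36), 6 (0.26) and 8 (0.15); the remaining lags stay at or below -0.19.
The dominant spike at lag 2 indicates a seasonal period of 2.

2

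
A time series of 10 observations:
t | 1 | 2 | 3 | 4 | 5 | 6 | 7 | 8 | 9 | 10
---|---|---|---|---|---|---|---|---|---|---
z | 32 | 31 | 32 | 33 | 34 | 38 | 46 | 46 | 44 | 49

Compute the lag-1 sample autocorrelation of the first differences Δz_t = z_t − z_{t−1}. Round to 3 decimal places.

First differences Δz: -1, 1, 1, 1, 4, 8, 0, -2, 5
Mean of differences = 1.8889
Numerator Σ(Δz_t−Δz̄)(Δz_{t+1}−Δz̄) = -1.1235
Denominator Σ(Δz_t−Δz̄)² = 80.8889
r_1(Δz) = -1.1235 / 80.8889 = -0.014

-0.014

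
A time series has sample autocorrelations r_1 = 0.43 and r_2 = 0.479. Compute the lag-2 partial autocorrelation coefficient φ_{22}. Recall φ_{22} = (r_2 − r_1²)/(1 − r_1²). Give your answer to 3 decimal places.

φ_{22} = (r_2 − r_1²) / (1 − r_1²)
r_1² = (0.43)² = 0.1849
Numerator = 0.479 − 0.1849 = 0.2941; denominator = 1 − 0.1849 = 0.8151
φ_{22} = 0.2941 / 0.8151 = 0.361

0.361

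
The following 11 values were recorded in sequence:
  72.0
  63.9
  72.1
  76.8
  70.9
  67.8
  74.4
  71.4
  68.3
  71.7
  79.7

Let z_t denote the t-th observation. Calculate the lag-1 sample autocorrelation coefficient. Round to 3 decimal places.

Mean z̄ = (72.0 + 63.9 + 72.1 + 76.8 + 70.9 + 67.8 + 74.4 + 71.4 + 68.3 + 71.7 + 79.7)/11 = 71.7273
Numerator Σ_{t=1}^{10}(z_t−z̄)(z_{t+1}−z̄) = -14.4826
Denominator Σ(z_t−z̄)² = 185.8818
r_1 = -14.4826 / 185.8818 = -0.078

-0.078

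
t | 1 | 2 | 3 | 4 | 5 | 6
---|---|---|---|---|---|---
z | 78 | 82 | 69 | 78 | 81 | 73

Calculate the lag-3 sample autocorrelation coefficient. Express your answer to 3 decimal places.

Mean z̄ = (78 + 82 + 69 + 78 + 81 + 73)/6 = 76.8333
Σ(z_t−z̄)(z_{t+3}−z̄) = (1.3611) + (21.5278) + (30.0278) = 52.9167
Denominator Σ(z_t−z̄)² = 122.8333
r_3 = 52.9167 / 122.8333 = 0.431

0.431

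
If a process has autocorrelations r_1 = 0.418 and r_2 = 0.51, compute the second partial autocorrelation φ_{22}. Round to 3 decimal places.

0.406

φ_{22} = (r_2 − r_1²) / (1 − r_1²)
r_1² = (0.418)² = 0.174724
Numerator = 0.51 − 0.1747 = 0.3353; denominator = 1 − 0.1747 = 0.8253
φ_{22} = 0.3353 / 0.8253 = 0.406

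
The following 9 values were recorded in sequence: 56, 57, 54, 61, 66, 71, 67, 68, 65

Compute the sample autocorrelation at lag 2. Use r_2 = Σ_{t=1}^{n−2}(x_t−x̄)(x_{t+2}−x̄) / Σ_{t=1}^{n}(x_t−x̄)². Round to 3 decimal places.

Mean x̄ = (56 + 57 + 54 + 61 + 66 + 71 + 67 + 68 + 65)/9 = 62.7778
Σ(x_t−x̄)(x_{t+2}−x̄) = (59.4938) + (10.2716) + (-28.2840) + (-14.6173) + (13.6049) + (42.9383) + (9.3827) = 92.7901
Denominator Σ(x_t−x̄)² = 287.5556
r_2 = 92.7901 / 287.5556 = 0.323

0.323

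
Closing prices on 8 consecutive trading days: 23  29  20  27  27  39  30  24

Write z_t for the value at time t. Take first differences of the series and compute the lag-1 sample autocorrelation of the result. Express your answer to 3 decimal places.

-0.401

First differences Δz: 6, -9, 7, 0, 12, -9, -6
Mean of differences = 0.1429
Numerator Σ(Δz_t−Δz̄)(Δz_{t+1}−Δz̄) = -171.1633
Denominator Σ(Δz_t−Δz̄)² = 426.8571
r_1(Δz) = -171.1633 / 426.8571 = -0.401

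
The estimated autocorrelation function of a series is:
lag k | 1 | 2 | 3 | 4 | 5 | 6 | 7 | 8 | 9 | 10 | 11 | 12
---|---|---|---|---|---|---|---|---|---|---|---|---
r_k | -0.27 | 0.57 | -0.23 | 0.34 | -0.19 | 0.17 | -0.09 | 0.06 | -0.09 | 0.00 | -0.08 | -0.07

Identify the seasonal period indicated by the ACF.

The largest autocorrelation is r_2 = 0.57, with weaker echoes at lags 4 (0.34) and 6 (0.17); the remaining lags stay at or below 0.06.
The dominant spike at lag 2 indicates a seasonal period of 2.

2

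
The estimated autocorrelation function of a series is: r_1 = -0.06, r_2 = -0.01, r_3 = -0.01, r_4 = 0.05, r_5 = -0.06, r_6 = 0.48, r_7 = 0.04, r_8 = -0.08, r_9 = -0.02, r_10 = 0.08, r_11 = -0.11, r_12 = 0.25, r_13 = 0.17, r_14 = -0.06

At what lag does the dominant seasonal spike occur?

6

The largest autocorrelation is r_6 = 0.48, with a weaker echo at lag 12 (0.25); the remaining lags stay at or below 0.17.
The dominant spike at lag 6 indicates a seasonal period of 6.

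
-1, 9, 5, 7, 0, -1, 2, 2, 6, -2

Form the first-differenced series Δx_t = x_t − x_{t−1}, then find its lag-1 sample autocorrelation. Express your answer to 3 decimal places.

-0.349

First differences Δx: 10, -4, 2, -7, -1, 3, 0, 4, -8
Mean of differences = -0.1111
Numerator Σ(Δx_t−Δx̄)(Δx_{t+1}−Δx̄) = -90.3457
Denominator Σ(Δx_t−Δx̄)² = 258.8889
r_1(Δx) = -90.3457 / 258.8889 = -0.349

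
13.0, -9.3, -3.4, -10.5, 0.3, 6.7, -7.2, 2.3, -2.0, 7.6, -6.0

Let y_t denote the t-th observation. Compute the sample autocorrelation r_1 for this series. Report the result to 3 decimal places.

Mean ȳ = (13.0 − 9.3 − 3.4 − 10.5 + 0.3 + 6.7 − 7.2 + 2.3 − 2.0 + 7.6 − 6.0)/11 = -0.7727
Numerator Σ_{t=1}^{10}(y_t−ȳ)(y_{t+1}−ȳ) = -197.4944
Denominator Σ(y_t−ȳ)² = 570.6018
r_1 = -197.4944 / 570.6018 = -0.346

-0.346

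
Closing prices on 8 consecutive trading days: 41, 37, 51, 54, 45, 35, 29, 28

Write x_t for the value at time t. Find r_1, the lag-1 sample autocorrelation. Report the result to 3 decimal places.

0.545

Mean x̄ = (41 + 37 + 51 + 54 + 45 + 35 + 29 + 28)/8 = 40.0000
Deviations from mean: 1.0000, -3.0000, 11.0000, 14.0000, 5.0000, -5.0000, -11.0000, -12.0000
Σ(x_t−x̄)(x_{t+1}−x̄) = (-3.0000) + (-33.0000) + (154.0000) + (70.0000) + (-25.0000) + (55.0000) + (132.0000) = 350.0000
Denominator Σ(x_t−x̄)² = 642.0000
r_1 = 350.0000 / 642.0000 = 0.545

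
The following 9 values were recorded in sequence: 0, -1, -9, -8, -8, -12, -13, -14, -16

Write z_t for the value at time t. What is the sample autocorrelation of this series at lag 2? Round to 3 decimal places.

Mean z̄ = (0 − 1 − 9 − 8 − 8 − 12 − 13 − 14 − 16)/9 = -9.0000
Σ(z_t−z̄)(z_{t+2}−z̄) = (0.0000) + (8.0000) + (0.0000) + (-3.0000) + (-4.0000) + (15.0000) + (28.0000) = 44.0000
Denominator Σ(z_t−z̄)² = 246.0000
r_2 = 44.0000 / 246.0000 = 0.179

0.179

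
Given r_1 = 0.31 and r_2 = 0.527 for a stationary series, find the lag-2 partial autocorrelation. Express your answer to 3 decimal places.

0.477

φ_{22} = (r_2 − r_1²) / (1 − r_1²)
r_1² = (0.31)² = 0.0961
Numerator = 0.527 − 0.0961 = 0.4309; denominator = 1 − 0.0961 = 0.9039
φ_{22} = 0.4309 / 0.9039 = 0.477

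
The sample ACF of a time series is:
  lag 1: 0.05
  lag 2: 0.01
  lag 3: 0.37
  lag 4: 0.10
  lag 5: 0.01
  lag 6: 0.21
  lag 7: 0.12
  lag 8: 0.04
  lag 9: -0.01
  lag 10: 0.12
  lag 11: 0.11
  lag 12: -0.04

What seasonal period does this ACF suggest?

3

The largest autocorrelation is r_3 = 0.37, with a weaker echo at lag 6 (0.21); the remaining lags stay at or below 0.12.
The dominant spike at lag 3 indicates a seasonal period of 3.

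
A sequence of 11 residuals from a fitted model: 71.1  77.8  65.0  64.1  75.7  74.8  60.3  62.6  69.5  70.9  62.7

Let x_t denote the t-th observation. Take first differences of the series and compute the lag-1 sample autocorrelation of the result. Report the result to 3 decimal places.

-0.161

First differences Δx: 6.7, -12.8, -0.9, 11.6, -0.9, -14.5, 2.3, 6.9, 1.4, -8.2
Mean of differences = -0.8400
Numerator Σ(Δx_t−Δx̄)(Δx_{t+1}−Δx̄) = -107.8716
Denominator Σ(Δx_t−Δx̄)² = 670.2040
r_1(Δx) = -107.8716 / 670.2040 = -0.161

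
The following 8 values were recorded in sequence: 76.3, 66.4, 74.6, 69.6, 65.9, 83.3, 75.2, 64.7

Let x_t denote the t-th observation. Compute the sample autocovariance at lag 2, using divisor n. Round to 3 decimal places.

Mean x̄ = (76.3 + 66.4 + 74.6 + 69.6 + 65.9 + 83.3 + 75.2 + 64.7)/8 = 72.0000
Deviations: 4.3000, -5.6000, 2.6000, -2.4000, -6.1000, 11.3000, 3.2000, -7.3000
Σ_{t=1}^{6}(x_t−x̄)(x_{t+2}−x̄) = -120.3700
γ_2 = -120.3700 / 8 = -15.046

-15.046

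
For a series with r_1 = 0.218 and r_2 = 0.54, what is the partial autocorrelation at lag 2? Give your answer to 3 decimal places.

φ_{22} = (r_2 − r_1²) / (1 − r_1²)
r_1² = (0.218)² = 0.047524
Numerator = 0.54 − 0.0475 = 0.4925; denominator = 1 − 0.0475 = 0.9525
φ_{22} = 0.4925 / 0.9525 = 0.517

0.517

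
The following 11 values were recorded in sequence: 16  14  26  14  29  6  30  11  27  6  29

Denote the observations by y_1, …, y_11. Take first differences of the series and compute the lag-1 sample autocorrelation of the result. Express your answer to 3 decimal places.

First differences Δy: -2, 12, -12, 15, -23, 24, -19, 16, -21, 23
Mean of differences = 1.3000
Numerator Σ(Δy_t−Δȳ)(Δy_{t+1}−Δȳ) = -2815.2900
Denominator Σ(Δy_t−Δȳ)² = 3192.1000
r_1(Δy) = -2815.2900 / 3192.1000 = -0.882

-0.882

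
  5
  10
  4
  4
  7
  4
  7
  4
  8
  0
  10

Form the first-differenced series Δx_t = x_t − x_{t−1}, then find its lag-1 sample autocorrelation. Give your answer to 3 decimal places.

-0.642

First differences Δx: 5, -6, 0, 3, -3, 3, -3, 4, -8, 10
Mean of differences = 0.5000
Numerator Σ(Δx_t−Δx̄)(Δx_{t+1}−Δx̄) = -176.2500
Denominator Σ(Δx_t−Δx̄)² = 274.5000
r_1(Δx) = -176.2500 / 274.5000 = -0.642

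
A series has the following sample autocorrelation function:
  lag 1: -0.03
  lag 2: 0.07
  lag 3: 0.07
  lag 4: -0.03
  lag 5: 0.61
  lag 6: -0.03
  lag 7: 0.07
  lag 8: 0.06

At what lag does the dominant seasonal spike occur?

5

The largest autocorrelation is r_5 = 0.61; the remaining lags stay at or below 0.07.
The dominant spike at lag 5 indicates a seasonal period of 5.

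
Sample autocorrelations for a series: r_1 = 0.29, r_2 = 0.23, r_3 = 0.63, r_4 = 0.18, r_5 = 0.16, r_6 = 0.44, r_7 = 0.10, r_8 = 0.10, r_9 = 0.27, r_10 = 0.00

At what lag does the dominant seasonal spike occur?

The largest autocorrelation is r_3 = 0.63, with a weaker echo at lag 6 (0.44); the remaining lags stay at or below 0.29. The elevated value at lag 1 (0.29), dropping to 0.23 at lag 2, reflects decaying short-term dependence rather than seasonality.
The dominant spike at lag 3 indicates a seasonal period of 3.

3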